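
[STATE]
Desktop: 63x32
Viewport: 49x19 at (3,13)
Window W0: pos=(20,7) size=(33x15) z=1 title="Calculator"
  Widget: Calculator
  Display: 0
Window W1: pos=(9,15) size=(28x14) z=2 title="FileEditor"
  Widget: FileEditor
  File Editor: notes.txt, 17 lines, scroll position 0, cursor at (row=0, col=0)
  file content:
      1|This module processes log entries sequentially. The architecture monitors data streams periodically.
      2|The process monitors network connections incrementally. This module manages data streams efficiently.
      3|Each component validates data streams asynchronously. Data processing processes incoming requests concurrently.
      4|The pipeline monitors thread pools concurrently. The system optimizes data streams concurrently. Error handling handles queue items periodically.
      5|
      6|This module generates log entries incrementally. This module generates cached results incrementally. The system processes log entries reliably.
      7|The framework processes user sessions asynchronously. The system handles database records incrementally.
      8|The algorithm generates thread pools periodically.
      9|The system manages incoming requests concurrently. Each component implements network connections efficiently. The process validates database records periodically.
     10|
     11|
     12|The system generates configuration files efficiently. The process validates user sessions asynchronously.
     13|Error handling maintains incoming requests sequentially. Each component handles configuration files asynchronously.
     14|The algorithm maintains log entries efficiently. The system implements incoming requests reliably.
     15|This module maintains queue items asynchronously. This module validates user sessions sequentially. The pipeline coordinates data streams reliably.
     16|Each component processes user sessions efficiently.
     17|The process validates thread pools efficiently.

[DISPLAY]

                 ┃├───┼───┼───┼───┤              
                 ┃│ 4 │ 5 │ 6 │ × │              
      ┏━━━━━━━━━━━━━━━━━━━━━━━━━━┓┤              
      ┃ FileEditor               ┃│              
      ┠──────────────────────────┨┤              
      ┃█his module processes log▲┃│              
      ┃The process monitors netw█┃┤              
      ┃Each component validates ░┃│              
      ┃The pipeline monitors thr░┃━━━━━━━━━━━━━━━
      ┃                         ░┃               
      ┃This module generates log░┃               
      ┃The framework processes u░┃               
      ┃The algorithm generates t░┃               
      ┃The system manages incomi░┃               
      ┃                         ▼┃               
      ┗━━━━━━━━━━━━━━━━━━━━━━━━━━┛               
                                                 
                                                 
                                                 


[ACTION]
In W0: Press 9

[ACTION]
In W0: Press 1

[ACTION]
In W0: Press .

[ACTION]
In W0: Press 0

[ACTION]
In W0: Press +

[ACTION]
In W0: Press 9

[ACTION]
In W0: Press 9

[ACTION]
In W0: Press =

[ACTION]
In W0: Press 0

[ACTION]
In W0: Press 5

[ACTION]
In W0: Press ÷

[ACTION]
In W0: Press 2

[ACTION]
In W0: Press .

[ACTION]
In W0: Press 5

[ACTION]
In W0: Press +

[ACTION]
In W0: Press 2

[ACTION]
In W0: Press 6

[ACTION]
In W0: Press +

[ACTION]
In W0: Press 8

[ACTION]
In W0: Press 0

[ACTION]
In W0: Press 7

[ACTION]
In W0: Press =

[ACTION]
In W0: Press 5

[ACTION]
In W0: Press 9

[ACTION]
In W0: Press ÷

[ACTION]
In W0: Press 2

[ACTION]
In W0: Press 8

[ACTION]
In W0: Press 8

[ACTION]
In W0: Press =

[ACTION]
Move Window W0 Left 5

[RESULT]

            ┃├───┼───┼───┼───┤              ┃    
            ┃│ 4 │ 5 │ 6 │ × │              ┃    
      ┏━━━━━━━━━━━━━━━━━━━━━━━━━━┓          ┃    
      ┃ FileEditor               ┃          ┃    
      ┠──────────────────────────┨          ┃    
      ┃█his module processes log▲┃          ┃    
      ┃The process monitors netw█┃          ┃    
      ┃Each component validates ░┃          ┃    
      ┃The pipeline monitors thr░┃━━━━━━━━━━┛    
      ┃                         ░┃               
      ┃This module generates log░┃               
      ┃The framework processes u░┃               
      ┃The algorithm generates t░┃               
      ┃The system manages incomi░┃               
      ┃                         ▼┃               
      ┗━━━━━━━━━━━━━━━━━━━━━━━━━━┛               
                                                 
                                                 
                                                 


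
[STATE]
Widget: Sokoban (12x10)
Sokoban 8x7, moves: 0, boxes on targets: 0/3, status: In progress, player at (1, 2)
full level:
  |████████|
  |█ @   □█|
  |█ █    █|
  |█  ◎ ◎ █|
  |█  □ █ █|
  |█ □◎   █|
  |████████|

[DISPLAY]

████████    
█ @   □█    
█ █    █    
█  ◎ ◎ █    
█  □ █ █    
█ □◎   █    
████████    
Moves: 0  0/
            
            


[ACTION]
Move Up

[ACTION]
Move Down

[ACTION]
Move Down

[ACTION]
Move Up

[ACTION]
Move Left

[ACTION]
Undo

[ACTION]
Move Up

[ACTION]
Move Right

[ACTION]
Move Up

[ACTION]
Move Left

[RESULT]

████████    
█ @   □█    
█ █    █    
█  ◎ ◎ █    
█  □ █ █    
█ □◎   █    
████████    
Moves: 2  0/
            
            


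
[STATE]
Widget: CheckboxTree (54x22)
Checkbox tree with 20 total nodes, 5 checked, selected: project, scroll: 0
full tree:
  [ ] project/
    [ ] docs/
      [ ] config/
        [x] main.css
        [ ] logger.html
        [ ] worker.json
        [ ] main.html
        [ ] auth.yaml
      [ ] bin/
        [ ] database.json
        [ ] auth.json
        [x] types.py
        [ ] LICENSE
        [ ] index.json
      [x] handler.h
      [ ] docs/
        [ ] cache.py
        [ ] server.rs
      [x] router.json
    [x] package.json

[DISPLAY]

>[-] project/                                         
   [-] docs/                                          
     [-] config/                                      
       [x] main.css                                   
       [ ] logger.html                                
       [ ] worker.json                                
       [ ] main.html                                  
       [ ] auth.yaml                                  
     [-] bin/                                         
       [ ] database.json                              
       [ ] auth.json                                  
       [x] types.py                                   
       [ ] LICENSE                                    
       [ ] index.json                                 
     [x] handler.h                                    
     [ ] docs/                                        
       [ ] cache.py                                   
       [ ] server.rs                                  
     [x] router.json                                  
   [x] package.json                                   
                                                      
                                                      


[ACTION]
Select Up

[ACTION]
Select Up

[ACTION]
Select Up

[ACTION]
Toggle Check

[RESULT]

>[x] project/                                         
   [x] docs/                                          
     [x] config/                                      
       [x] main.css                                   
       [x] logger.html                                
       [x] worker.json                                
       [x] main.html                                  
       [x] auth.yaml                                  
     [x] bin/                                         
       [x] database.json                              
       [x] auth.json                                  
       [x] types.py                                   
       [x] LICENSE                                    
       [x] index.json                                 
     [x] handler.h                                    
     [x] docs/                                        
       [x] cache.py                                   
       [x] server.rs                                  
     [x] router.json                                  
   [x] package.json                                   
                                                      
                                                      


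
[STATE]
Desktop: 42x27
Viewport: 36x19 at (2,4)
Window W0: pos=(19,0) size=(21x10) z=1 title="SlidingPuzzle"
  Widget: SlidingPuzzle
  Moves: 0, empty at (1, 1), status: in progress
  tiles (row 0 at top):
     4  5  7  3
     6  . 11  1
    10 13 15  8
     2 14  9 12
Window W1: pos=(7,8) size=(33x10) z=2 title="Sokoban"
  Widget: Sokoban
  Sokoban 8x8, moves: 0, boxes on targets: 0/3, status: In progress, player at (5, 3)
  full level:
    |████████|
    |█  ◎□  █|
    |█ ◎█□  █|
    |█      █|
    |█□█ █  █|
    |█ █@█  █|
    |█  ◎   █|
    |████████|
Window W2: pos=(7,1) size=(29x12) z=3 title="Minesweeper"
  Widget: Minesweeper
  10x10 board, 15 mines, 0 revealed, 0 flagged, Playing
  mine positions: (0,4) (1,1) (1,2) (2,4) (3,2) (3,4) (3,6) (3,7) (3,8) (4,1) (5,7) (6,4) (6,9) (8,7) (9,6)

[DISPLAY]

     ┃■■■■■■■■■■                 ┃  
     ┃■■■■■■■■■■                 ┃──
     ┃■■■■■■■■■■                 ┃  
     ┃■■■■■■■■■■                 ┃──
     ┃■■■■■■■■■■                 ┃━━
     ┃■■■■■■■■■■                 ┃  
     ┃■■■■■■■■■■                 ┃──
     ┃■■■■■■■■■■                 ┃  
     ┗━━━━━━━━━━━━━━━━━━━━━━━━━━━┛  
     ┃█ ◎█□  █                      
     ┃█      █                      
     ┃█□█ █  █                      
     ┃█ █@█  █                      
     ┗━━━━━━━━━━━━━━━━━━━━━━━━━━━━━━
                                    
                                    
                                    
                                    
                                    


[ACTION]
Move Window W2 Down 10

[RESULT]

                 ┃│  4 │  5 │  7 │  
                 ┃├────┼────┼────┼──
                 ┃│  6 │    │ 11 │  
                 ┃├────┼────┼────┼──
     ┏━━━━━━━━━━━━━━━━━━━━━━━━━━━━━━
     ┃ Sokoban                      
     ┠──────────────────────────────
     ┏━━━━━━━━━━━━━━━━━━━━━━━━━━━┓  
     ┃ Minesweeper               ┃  
     ┠───────────────────────────┨  
     ┃■■■■■■■■■■                 ┃  
     ┃■■■■■■■■■■                 ┃  
     ┃■■■■■■■■■■                 ┃  
     ┃■■■■■■■■■■                 ┃━━
     ┃■■■■■■■■■■                 ┃  
     ┃■■■■■■■■■■                 ┃  
     ┃■■■■■■■■■■                 ┃  
     ┃■■■■■■■■■■                 ┃  
     ┗━━━━━━━━━━━━━━━━━━━━━━━━━━━┛  


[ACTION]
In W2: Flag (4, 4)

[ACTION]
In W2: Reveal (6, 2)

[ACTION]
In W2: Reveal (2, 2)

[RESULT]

                 ┃│  4 │  5 │  7 │  
                 ┃├────┼────┼────┼──
                 ┃│  6 │    │ 11 │  
                 ┃├────┼────┼────┼──
     ┏━━━━━━━━━━━━━━━━━━━━━━━━━━━━━━
     ┃ Sokoban                      
     ┠──────────────────────────────
     ┏━━━━━━━━━━━━━━━━━━━━━━━━━━━┓  
     ┃ Minesweeper               ┃  
     ┠───────────────────────────┨  
     ┃■■■■■■■■■■                 ┃  
     ┃■■■■■■■■■■                 ┃  
     ┃■■3■■■■■■■                 ┃  
     ┃■■■■■■■■■■                 ┃━━
     ┃■■■■⚑■■■■■                 ┃  
     ┃1111■■■■■■                 ┃  
     ┃   1■■■■■■                 ┃  
     ┃   111■■■■                 ┃  
     ┗━━━━━━━━━━━━━━━━━━━━━━━━━━━┛  


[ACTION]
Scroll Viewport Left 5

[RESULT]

                   ┃│  4 │  5 │  7 │
                   ┃├────┼────┼────┼
                   ┃│  6 │    │ 11 │
                   ┃├────┼────┼────┼
       ┏━━━━━━━━━━━━━━━━━━━━━━━━━━━━
       ┃ Sokoban                    
       ┠────────────────────────────
       ┏━━━━━━━━━━━━━━━━━━━━━━━━━━━┓
       ┃ Minesweeper               ┃
       ┠───────────────────────────┨
       ┃■■■■■■■■■■                 ┃
       ┃■■■■■■■■■■                 ┃
       ┃■■3■■■■■■■                 ┃
       ┃■■■■■■■■■■                 ┃
       ┃■■■■⚑■■■■■                 ┃
       ┃1111■■■■■■                 ┃
       ┃   1■■■■■■                 ┃
       ┃   111■■■■                 ┃
       ┗━━━━━━━━━━━━━━━━━━━━━━━━━━━┛


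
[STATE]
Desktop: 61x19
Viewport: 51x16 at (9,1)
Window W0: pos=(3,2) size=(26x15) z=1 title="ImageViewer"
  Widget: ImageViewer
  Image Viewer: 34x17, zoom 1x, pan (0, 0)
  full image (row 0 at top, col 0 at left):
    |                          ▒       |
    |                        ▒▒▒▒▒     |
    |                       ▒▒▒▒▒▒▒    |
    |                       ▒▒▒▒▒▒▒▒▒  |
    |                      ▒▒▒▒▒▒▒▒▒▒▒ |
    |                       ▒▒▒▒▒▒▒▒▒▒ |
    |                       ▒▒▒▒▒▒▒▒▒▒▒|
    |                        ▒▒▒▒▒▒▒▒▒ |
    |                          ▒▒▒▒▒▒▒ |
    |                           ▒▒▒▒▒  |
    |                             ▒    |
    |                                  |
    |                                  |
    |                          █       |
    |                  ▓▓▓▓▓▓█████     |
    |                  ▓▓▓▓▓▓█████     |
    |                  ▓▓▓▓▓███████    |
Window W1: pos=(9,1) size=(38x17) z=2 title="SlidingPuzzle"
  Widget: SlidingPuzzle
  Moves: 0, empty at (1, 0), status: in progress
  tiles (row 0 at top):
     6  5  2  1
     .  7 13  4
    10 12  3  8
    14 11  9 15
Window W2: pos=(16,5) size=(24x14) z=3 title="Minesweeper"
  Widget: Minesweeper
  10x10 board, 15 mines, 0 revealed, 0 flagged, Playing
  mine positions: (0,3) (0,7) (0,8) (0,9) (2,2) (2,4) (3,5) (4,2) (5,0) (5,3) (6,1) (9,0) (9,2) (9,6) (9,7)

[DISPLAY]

┏━━━━━━━━━━━━━━━━━━━━━━━━━━━━━━━━━━━━┓             
┃ SlidingPuzzle                      ┃             
┠────────────────────────────────────┨             
┃┌────┬────┬────┬────┐               ┃             
┃│  6 │┏━━━━━━━━━━━━━━━━━━━━━━┓      ┃             
┃├────┼┃ Minesweeper          ┃      ┃             
┃│    │┠──────────────────────┨      ┃             
┃├────┼┃■■■■■■■■■■            ┃      ┃             
┃│ 10 │┃■■■■■■■■■■            ┃      ┃             
┃├────┼┃■■■■■■■■■■            ┃      ┃             
┃│ 14 │┃■■■■■■■■■■            ┃      ┃             
┃└────┴┃■■■■■■■■■■            ┃      ┃             
┃Moves:┃■■■■■■■■■■            ┃      ┃             
┃      ┃■■■■■■■■■■            ┃      ┃             
┃      ┃■■■■■■■■■■            ┃      ┃             
┃      ┃■■■■■■■■■■            ┃      ┃             


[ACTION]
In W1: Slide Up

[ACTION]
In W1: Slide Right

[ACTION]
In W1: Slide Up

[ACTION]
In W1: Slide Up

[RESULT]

┏━━━━━━━━━━━━━━━━━━━━━━━━━━━━━━━━━━━━┓             
┃ SlidingPuzzle                      ┃             
┠────────────────────────────────────┨             
┃┌────┬────┬────┬────┐               ┃             
┃│  6 │┏━━━━━━━━━━━━━━━━━━━━━━┓      ┃             
┃├────┼┃ Minesweeper          ┃      ┃             
┃│ 10 │┠──────────────────────┨      ┃             
┃├────┼┃■■■■■■■■■■            ┃      ┃             
┃│ 14 │┃■■■■■■■■■■            ┃      ┃             
┃├────┼┃■■■■■■■■■■            ┃      ┃             
┃│    │┃■■■■■■■■■■            ┃      ┃             
┃└────┴┃■■■■■■■■■■            ┃      ┃             
┃Moves:┃■■■■■■■■■■            ┃      ┃             
┃      ┃■■■■■■■■■■            ┃      ┃             
┃      ┃■■■■■■■■■■            ┃      ┃             
┃      ┃■■■■■■■■■■            ┃      ┃             


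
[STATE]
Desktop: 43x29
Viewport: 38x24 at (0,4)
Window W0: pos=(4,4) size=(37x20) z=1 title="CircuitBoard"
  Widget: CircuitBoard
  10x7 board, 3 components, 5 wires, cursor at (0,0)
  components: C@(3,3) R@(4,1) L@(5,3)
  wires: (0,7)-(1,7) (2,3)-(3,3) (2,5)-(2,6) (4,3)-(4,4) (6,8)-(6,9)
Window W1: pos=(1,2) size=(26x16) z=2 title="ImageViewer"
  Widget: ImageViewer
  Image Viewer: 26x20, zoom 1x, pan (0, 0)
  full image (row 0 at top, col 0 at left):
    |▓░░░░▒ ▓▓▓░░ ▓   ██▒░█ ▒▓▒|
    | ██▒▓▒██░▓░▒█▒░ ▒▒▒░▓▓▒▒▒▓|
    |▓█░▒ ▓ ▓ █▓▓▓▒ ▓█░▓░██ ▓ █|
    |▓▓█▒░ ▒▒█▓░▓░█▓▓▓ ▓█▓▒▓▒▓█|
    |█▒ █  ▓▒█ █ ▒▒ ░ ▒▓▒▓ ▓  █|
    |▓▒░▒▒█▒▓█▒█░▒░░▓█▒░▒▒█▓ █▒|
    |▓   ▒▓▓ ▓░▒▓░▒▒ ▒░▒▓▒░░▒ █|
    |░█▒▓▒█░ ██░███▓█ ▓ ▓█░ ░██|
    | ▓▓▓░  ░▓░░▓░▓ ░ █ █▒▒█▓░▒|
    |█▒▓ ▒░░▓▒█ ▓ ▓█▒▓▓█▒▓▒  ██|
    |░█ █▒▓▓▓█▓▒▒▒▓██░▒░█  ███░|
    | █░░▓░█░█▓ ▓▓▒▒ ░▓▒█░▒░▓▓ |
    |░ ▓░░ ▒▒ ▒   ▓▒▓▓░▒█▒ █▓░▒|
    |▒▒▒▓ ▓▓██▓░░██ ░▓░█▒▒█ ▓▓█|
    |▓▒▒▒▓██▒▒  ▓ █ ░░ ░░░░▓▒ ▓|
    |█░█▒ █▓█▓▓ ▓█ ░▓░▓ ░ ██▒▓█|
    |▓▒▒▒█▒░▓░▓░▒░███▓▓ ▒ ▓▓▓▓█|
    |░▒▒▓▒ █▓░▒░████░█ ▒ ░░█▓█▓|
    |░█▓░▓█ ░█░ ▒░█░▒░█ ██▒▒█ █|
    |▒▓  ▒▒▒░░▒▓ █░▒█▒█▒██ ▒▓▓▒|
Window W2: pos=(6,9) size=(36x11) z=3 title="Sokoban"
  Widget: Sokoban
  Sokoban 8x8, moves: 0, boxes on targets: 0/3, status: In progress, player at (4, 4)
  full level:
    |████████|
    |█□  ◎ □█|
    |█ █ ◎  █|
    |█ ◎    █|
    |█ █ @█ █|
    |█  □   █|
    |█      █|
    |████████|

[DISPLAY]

 ┠────────────────────────┨━━━━━━━━━━━
 ┃▓░░░░▒ ▓▓▓░░ ▓   ██▒░█ ▒┃           
 ┃ ██▒▓▒██░▓░▒█▒░ ▒▒▒░▓▓▒▒┃───────────
 ┃▓█░▒ ▓ ▓ █▓▓▓▒ ▓█░▓░██ ▓┃           
 ┃▓▓█▒░ ▒▒█▓░▓░█▓▓▓ ▓█▓▒▓▒┃          ·
 ┃█▒ █┏━━━━━━━━━━━━━━━━━━━━━━━━━━━━━━━
 ┃▓▒░▒┃ Sokoban                       
 ┃▓   ┠───────────────────────────────
 ┃░█▒▓┃████████                       
 ┃ ▓▓▓┃█□  ◎ □█                       
 ┃█▒▓ ┃█ █ ◎  █                       
 ┃░█ █┃█ ◎    █                       
 ┃ █░░┃█ █ @█ █                       
 ┗━━━━┃█  □   █                       
    ┃5┃█      █                       
    ┃ ┗━━━━━━━━━━━━━━━━━━━━━━━━━━━━━━━
    ┃6                                
    ┃Cursor: (0,0)                    
    ┃                                 
    ┗━━━━━━━━━━━━━━━━━━━━━━━━━━━━━━━━━
                                      
                                      
                                      
                                      


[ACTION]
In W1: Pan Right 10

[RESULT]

 ┠────────────────────────┨━━━━━━━━━━━
 ┃░░ ▓   ██▒░█ ▒▓▒        ┃           
 ┃░▒█▒░ ▒▒▒░▓▓▒▒▒▓        ┃───────────
 ┃▓▓▓▒ ▓█░▓░██ ▓ █        ┃           
 ┃░▓░█▓▓▓ ▓█▓▒▓▒▓█        ┃          ·
 ┃█ ▒▒┏━━━━━━━━━━━━━━━━━━━━━━━━━━━━━━━
 ┃█░▒░┃ Sokoban                       
 ┃▒▓░▒┠───────────────────────────────
 ┃░███┃████████                       
 ┃░▓░▓┃█□  ◎ □█                       
 ┃ ▓ ▓┃█ █ ◎  █                       
 ┃▒▒▒▓┃█ ◎    █                       
 ┃ ▓▓▒┃█ █ @█ █                       
 ┗━━━━┃█  □   █                       
    ┃5┃█      █                       
    ┃ ┗━━━━━━━━━━━━━━━━━━━━━━━━━━━━━━━
    ┃6                                
    ┃Cursor: (0,0)                    
    ┃                                 
    ┗━━━━━━━━━━━━━━━━━━━━━━━━━━━━━━━━━
                                      
                                      
                                      
                                      


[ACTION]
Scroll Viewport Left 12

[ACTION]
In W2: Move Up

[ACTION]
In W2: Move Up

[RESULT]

 ┠────────────────────────┨━━━━━━━━━━━
 ┃░░ ▓   ██▒░█ ▒▓▒        ┃           
 ┃░▒█▒░ ▒▒▒░▓▓▒▒▒▓        ┃───────────
 ┃▓▓▓▒ ▓█░▓░██ ▓ █        ┃           
 ┃░▓░█▓▓▓ ▓█▓▒▓▒▓█        ┃          ·
 ┃█ ▒▒┏━━━━━━━━━━━━━━━━━━━━━━━━━━━━━━━
 ┃█░▒░┃ Sokoban                       
 ┃▒▓░▒┠───────────────────────────────
 ┃░███┃████████                       
 ┃░▓░▓┃█□  ◎ □█                       
 ┃ ▓ ▓┃█ █ +  █                       
 ┃▒▒▒▓┃█ ◎    █                       
 ┃ ▓▓▒┃█ █  █ █                       
 ┗━━━━┃█  □   █                       
    ┃5┃█      █                       
    ┃ ┗━━━━━━━━━━━━━━━━━━━━━━━━━━━━━━━
    ┃6                                
    ┃Cursor: (0,0)                    
    ┃                                 
    ┗━━━━━━━━━━━━━━━━━━━━━━━━━━━━━━━━━
                                      
                                      
                                      
                                      


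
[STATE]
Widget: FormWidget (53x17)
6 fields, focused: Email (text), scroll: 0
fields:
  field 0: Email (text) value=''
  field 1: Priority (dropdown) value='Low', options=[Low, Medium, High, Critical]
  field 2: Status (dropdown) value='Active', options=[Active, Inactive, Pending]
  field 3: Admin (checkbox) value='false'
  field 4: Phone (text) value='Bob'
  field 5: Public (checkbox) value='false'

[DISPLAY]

> Email:      [                                     ]
  Priority:   [Low                                 ▼]
  Status:     [Active                              ▼]
  Admin:      [ ]                                    
  Phone:      [Bob                                  ]
  Public:     [ ]                                    
                                                     
                                                     
                                                     
                                                     
                                                     
                                                     
                                                     
                                                     
                                                     
                                                     
                                                     


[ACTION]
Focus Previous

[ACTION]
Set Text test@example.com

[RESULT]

  Email:      [                                     ]
  Priority:   [Low                                 ▼]
  Status:     [Active                              ▼]
  Admin:      [ ]                                    
  Phone:      [Bob                                  ]
> Public:     [ ]                                    
                                                     
                                                     
                                                     
                                                     
                                                     
                                                     
                                                     
                                                     
                                                     
                                                     
                                                     


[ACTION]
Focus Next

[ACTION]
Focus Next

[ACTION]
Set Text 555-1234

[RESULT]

  Email:      [                                     ]
> Priority:   [Low                                 ▼]
  Status:     [Active                              ▼]
  Admin:      [ ]                                    
  Phone:      [Bob                                  ]
  Public:     [ ]                                    
                                                     
                                                     
                                                     
                                                     
                                                     
                                                     
                                                     
                                                     
                                                     
                                                     
                                                     


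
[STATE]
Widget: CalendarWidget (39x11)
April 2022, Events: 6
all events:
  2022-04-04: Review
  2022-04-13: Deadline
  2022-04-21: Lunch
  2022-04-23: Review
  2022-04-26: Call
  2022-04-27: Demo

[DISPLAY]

               April 2022              
Mo Tu We Th Fr Sa Su                   
             1  2  3                   
 4*  5  6  7  8  9 10                  
11 12 13* 14 15 16 17                  
18 19 20 21* 22 23* 24                 
25 26* 27* 28 29 30                    
                                       
                                       
                                       
                                       


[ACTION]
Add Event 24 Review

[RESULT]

               April 2022              
Mo Tu We Th Fr Sa Su                   
             1  2  3                   
 4*  5  6  7  8  9 10                  
11 12 13* 14 15 16 17                  
18 19 20 21* 22 23* 24*                
25 26* 27* 28 29 30                    
                                       
                                       
                                       
                                       


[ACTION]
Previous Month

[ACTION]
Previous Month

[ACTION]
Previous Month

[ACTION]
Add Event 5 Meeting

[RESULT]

              January 2022             
Mo Tu We Th Fr Sa Su                   
                1  2                   
 3  4  5*  6  7  8  9                  
10 11 12 13 14 15 16                   
17 18 19 20 21 22 23                   
24 25 26 27 28 29 30                   
31                                     
                                       
                                       
                                       


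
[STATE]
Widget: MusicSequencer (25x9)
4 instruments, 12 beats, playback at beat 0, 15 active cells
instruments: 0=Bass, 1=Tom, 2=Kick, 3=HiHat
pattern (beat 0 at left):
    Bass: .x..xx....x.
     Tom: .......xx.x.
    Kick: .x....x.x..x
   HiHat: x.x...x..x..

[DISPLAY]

      ▼12345678901       
  Bass·█··██····█·       
   Tom·······██·█·       
  Kick·█····█·█··█       
 HiHat█·█···█··█··       
                         
                         
                         
                         


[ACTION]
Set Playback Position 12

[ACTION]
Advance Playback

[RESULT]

      0▼2345678901       
  Bass·█··██····█·       
   Tom·······██·█·       
  Kick·█····█·█··█       
 HiHat█·█···█··█··       
                         
                         
                         
                         


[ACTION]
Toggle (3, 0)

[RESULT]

      0▼2345678901       
  Bass·█··██····█·       
   Tom·······██·█·       
  Kick·█····█·█··█       
 HiHat··█···█··█··       
                         
                         
                         
                         


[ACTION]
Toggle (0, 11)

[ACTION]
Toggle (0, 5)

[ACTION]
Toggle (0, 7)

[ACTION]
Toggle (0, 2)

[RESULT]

      0▼2345678901       
  Bass·██·█··█··██       
   Tom·······██·█·       
  Kick·█····█·█··█       
 HiHat··█···█··█··       
                         
                         
                         
                         


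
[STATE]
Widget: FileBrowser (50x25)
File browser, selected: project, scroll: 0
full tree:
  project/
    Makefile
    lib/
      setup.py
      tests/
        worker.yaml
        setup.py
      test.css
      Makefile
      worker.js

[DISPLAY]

> [-] project/                                    
    Makefile                                      
    [+] lib/                                      
                                                  
                                                  
                                                  
                                                  
                                                  
                                                  
                                                  
                                                  
                                                  
                                                  
                                                  
                                                  
                                                  
                                                  
                                                  
                                                  
                                                  
                                                  
                                                  
                                                  
                                                  
                                                  


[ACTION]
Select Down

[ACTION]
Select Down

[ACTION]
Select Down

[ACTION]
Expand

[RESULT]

  [-] project/                                    
    Makefile                                      
  > [-] lib/                                      
      setup.py                                    
      [+] tests/                                  
      test.css                                    
      Makefile                                    
      worker.js                                   
                                                  
                                                  
                                                  
                                                  
                                                  
                                                  
                                                  
                                                  
                                                  
                                                  
                                                  
                                                  
                                                  
                                                  
                                                  
                                                  
                                                  


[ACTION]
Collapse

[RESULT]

  [-] project/                                    
    Makefile                                      
  > [+] lib/                                      
                                                  
                                                  
                                                  
                                                  
                                                  
                                                  
                                                  
                                                  
                                                  
                                                  
                                                  
                                                  
                                                  
                                                  
                                                  
                                                  
                                                  
                                                  
                                                  
                                                  
                                                  
                                                  


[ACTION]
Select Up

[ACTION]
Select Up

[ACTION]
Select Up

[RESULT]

> [-] project/                                    
    Makefile                                      
    [+] lib/                                      
                                                  
                                                  
                                                  
                                                  
                                                  
                                                  
                                                  
                                                  
                                                  
                                                  
                                                  
                                                  
                                                  
                                                  
                                                  
                                                  
                                                  
                                                  
                                                  
                                                  
                                                  
                                                  


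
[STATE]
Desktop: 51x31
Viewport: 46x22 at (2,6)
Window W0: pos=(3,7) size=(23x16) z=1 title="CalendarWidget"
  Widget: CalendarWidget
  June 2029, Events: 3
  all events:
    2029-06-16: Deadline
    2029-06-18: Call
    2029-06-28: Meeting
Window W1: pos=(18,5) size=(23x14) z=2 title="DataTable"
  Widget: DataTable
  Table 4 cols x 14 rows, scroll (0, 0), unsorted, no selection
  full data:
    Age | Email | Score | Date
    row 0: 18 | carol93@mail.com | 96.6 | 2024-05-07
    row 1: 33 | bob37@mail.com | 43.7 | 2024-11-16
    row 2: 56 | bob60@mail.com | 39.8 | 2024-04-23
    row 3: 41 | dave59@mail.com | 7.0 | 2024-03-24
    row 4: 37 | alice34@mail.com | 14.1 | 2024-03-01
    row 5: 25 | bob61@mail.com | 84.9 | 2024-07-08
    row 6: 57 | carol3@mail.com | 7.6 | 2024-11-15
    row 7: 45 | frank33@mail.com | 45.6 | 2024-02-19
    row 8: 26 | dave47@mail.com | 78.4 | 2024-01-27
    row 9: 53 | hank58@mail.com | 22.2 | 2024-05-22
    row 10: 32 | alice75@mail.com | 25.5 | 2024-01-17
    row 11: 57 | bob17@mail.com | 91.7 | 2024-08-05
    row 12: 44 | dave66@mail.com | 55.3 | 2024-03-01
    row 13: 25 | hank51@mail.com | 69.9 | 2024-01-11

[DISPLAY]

                ┃ DataTable           ┃       
 ┏━━━━━━━━━━━━━━┠─────────────────────┨       
 ┃ CalendarWidge┃Age│Email           │┃       
 ┠──────────────┃───┼────────────────┼┃       
 ┃      June 202┃18 │carol93@mail.com│┃       
 ┃Mo Tu We Th Fr┃33 │bob37@mail.com  │┃       
 ┃             1┃56 │bob60@mail.com  │┃       
 ┃ 4  5  6  7  8┃41 │dave59@mail.com │┃       
 ┃11 12 13 14 15┃37 │alice34@mail.com│┃       
 ┃18* 19 20 21 2┃25 │bob61@mail.com  │┃       
 ┃25 26 27 28* 2┃57 │carol3@mail.com │┃       
 ┃              ┃45 │frank33@mail.com│┃       
 ┃              ┗━━━━━━━━━━━━━━━━━━━━━┛       
 ┃                     ┃                      
 ┃                     ┃                      
 ┃                     ┃                      
 ┗━━━━━━━━━━━━━━━━━━━━━┛                      
                                              
                                              
                                              
                                              
                                              


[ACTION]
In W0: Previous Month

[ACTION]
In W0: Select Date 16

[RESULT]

                ┃ DataTable           ┃       
 ┏━━━━━━━━━━━━━━┠─────────────────────┨       
 ┃ CalendarWidge┃Age│Email           │┃       
 ┠──────────────┃───┼────────────────┼┃       
 ┃       May 202┃18 │carol93@mail.com│┃       
 ┃Mo Tu We Th Fr┃33 │bob37@mail.com  │┃       
 ┃    1  2  3  4┃56 │bob60@mail.com  │┃       
 ┃ 7  8  9 10 11┃41 │dave59@mail.com │┃       
 ┃14 15 [16] 17 ┃37 │alice34@mail.com│┃       
 ┃21 22 23 24 25┃25 │bob61@mail.com  │┃       
 ┃28 29 30 31   ┃57 │carol3@mail.com │┃       
 ┃              ┃45 │frank33@mail.com│┃       
 ┃              ┗━━━━━━━━━━━━━━━━━━━━━┛       
 ┃                     ┃                      
 ┃                     ┃                      
 ┃                     ┃                      
 ┗━━━━━━━━━━━━━━━━━━━━━┛                      
                                              
                                              
                                              
                                              
                                              


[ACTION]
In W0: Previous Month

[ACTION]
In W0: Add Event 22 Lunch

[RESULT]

                ┃ DataTable           ┃       
 ┏━━━━━━━━━━━━━━┠─────────────────────┨       
 ┃ CalendarWidge┃Age│Email           │┃       
 ┠──────────────┃───┼────────────────┼┃       
 ┃      April 20┃18 │carol93@mail.com│┃       
 ┃Mo Tu We Th Fr┃33 │bob37@mail.com  │┃       
 ┃              ┃56 │bob60@mail.com  │┃       
 ┃ 2  3  4  5  6┃41 │dave59@mail.com │┃       
 ┃ 9 10 11 12 13┃37 │alice34@mail.com│┃       
 ┃16 17 18 19 20┃25 │bob61@mail.com  │┃       
 ┃23 24 25 26 27┃57 │carol3@mail.com │┃       
 ┃30            ┃45 │frank33@mail.com│┃       
 ┃              ┗━━━━━━━━━━━━━━━━━━━━━┛       
 ┃                     ┃                      
 ┃                     ┃                      
 ┃                     ┃                      
 ┗━━━━━━━━━━━━━━━━━━━━━┛                      
                                              
                                              
                                              
                                              
                                              
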